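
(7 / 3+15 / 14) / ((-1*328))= -0.01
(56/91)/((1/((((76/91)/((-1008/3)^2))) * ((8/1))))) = 19/521703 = 0.00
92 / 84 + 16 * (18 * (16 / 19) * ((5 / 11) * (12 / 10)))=585415 / 4389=133.38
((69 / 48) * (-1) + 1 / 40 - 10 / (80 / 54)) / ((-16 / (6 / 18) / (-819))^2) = -48667437 / 20480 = -2376.34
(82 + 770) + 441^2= 195333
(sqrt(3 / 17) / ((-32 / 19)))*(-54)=513*sqrt(51) / 272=13.47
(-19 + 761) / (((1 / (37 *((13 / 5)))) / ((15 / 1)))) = 1070706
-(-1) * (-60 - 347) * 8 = -3256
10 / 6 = 5 / 3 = 1.67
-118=-118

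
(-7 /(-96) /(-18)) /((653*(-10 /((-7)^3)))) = -2401 /11283840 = -0.00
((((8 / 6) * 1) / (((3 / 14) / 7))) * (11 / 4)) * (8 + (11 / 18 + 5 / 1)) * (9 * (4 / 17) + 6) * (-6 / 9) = -12149060 / 1377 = -8822.85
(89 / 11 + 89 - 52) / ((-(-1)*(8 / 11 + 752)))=62 / 1035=0.06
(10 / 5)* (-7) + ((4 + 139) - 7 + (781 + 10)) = 913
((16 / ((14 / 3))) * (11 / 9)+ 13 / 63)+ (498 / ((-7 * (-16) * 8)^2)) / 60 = 317686507 / 72253440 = 4.40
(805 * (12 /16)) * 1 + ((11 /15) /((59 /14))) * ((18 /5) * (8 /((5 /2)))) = 17869761 /29500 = 605.75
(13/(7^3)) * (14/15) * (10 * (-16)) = -832/147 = -5.66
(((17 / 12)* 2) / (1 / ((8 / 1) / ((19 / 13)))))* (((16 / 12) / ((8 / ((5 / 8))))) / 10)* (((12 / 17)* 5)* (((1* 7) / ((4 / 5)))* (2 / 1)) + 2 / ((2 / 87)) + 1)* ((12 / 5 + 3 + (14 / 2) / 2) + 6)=129779 / 360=360.50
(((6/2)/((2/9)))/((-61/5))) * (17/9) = -255/122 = -2.09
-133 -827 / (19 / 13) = -13278 / 19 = -698.84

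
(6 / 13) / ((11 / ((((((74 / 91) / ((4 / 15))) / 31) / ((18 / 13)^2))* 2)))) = 185 / 42966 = 0.00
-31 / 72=-0.43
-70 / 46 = -35 / 23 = -1.52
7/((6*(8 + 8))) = 7/96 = 0.07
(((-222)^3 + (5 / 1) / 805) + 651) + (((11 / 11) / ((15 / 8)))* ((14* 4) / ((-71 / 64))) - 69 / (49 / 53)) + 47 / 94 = -26262774970423 / 2400510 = -10940498.05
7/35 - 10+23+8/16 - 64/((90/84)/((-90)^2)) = -4838263/10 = -483826.30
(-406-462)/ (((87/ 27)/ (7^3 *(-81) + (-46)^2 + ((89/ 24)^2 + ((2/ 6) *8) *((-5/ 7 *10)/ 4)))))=3207046007/ 464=6911737.08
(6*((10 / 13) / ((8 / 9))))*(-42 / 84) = -2.60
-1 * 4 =-4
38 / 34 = 19 / 17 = 1.12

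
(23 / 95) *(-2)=-46 / 95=-0.48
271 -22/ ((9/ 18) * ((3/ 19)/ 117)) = -32333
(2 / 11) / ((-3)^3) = -2 / 297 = -0.01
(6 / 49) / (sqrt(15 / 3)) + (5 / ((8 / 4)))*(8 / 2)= 6*sqrt(5) / 245 + 10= 10.05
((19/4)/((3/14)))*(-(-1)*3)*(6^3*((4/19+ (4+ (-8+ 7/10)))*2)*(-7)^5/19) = 7458476004/95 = 78510273.73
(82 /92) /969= 41 /44574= 0.00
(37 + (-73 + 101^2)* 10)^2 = 10265134489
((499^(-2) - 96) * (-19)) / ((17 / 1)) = 454177805 / 4233017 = 107.29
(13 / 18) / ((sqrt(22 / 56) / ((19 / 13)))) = 19*sqrt(77) / 99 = 1.68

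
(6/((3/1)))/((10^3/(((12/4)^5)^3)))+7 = 14352407/500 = 28704.81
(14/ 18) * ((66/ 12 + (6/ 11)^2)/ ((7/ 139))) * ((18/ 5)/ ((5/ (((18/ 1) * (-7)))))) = -24572142/ 3025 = -8123.02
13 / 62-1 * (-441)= 27355 / 62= 441.21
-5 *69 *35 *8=-96600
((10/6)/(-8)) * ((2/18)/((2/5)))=-25/432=-0.06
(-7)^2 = 49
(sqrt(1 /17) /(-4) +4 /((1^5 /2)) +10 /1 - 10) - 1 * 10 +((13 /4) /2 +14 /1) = 109 /8 - sqrt(17) /68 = 13.56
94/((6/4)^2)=376/9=41.78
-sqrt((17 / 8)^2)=-17 / 8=-2.12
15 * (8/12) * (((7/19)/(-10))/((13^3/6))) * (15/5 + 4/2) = -210/41743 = -0.01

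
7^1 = 7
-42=-42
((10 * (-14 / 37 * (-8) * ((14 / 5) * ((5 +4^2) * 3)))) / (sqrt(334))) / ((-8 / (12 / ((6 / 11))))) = -271656 * sqrt(334) / 6179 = -803.48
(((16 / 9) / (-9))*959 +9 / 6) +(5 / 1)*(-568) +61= -480643 / 162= -2966.93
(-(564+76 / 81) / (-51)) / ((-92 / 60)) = -228800 / 31671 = -7.22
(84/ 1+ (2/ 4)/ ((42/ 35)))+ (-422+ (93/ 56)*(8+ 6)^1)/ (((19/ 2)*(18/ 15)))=2818/ 57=49.44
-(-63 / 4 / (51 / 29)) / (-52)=-609 / 3536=-0.17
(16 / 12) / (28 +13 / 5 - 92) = -20 / 921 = -0.02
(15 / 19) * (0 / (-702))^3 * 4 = 0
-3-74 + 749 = 672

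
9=9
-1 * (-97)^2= -9409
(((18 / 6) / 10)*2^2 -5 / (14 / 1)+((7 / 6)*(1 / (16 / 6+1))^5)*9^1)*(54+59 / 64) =3402735821 / 72150848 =47.16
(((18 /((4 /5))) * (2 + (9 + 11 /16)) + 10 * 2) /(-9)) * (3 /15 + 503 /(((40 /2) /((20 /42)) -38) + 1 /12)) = -3879.30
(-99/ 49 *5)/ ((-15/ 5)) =165/ 49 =3.37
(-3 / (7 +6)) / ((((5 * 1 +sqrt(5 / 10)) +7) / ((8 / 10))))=-288 / 18655 +12 * sqrt(2) / 18655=-0.01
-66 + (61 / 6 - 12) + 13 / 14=-1405 / 21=-66.90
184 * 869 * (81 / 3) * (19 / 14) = 41013324 / 7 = 5859046.29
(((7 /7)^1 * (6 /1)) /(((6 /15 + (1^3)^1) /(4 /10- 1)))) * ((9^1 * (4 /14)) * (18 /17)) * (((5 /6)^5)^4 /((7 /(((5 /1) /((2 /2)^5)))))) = -476837158203125 /3655531526750208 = -0.13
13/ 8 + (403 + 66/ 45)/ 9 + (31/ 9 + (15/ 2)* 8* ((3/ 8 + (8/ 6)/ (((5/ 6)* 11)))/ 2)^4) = 40710437348161/ 809588736000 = 50.29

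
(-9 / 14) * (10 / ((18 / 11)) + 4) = -13 / 2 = -6.50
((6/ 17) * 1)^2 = 36/ 289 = 0.12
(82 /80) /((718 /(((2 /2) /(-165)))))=-41 /4738800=-0.00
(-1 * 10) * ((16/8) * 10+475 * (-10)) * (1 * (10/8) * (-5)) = -295625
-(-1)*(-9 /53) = -9 /53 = -0.17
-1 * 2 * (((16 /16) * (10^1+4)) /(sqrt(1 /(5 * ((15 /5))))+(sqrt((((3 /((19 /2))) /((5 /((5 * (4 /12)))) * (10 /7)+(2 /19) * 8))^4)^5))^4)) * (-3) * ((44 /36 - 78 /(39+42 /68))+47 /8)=1668.43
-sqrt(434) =-20.83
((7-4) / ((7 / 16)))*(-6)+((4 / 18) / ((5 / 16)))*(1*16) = -9376 / 315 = -29.77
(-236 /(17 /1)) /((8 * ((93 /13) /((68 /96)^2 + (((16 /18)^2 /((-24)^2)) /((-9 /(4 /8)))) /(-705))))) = -113922615079 /936054195840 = -0.12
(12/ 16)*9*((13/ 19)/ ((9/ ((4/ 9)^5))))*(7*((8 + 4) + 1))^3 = 2507884288/ 373977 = 6705.99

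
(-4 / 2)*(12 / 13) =-24 / 13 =-1.85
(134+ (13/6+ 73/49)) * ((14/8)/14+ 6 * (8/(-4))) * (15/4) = -19223725/3136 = -6130.01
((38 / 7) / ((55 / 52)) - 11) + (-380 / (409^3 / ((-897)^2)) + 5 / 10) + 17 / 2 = -35202274326 / 26340902665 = -1.34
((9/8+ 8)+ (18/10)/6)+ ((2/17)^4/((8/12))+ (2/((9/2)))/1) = 296758753/30067560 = 9.87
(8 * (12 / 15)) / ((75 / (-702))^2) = 1752192 / 3125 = 560.70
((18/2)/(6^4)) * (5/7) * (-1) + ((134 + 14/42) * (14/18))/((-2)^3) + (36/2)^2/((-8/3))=-406925/3024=-134.57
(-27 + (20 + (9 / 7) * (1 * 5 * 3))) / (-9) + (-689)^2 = 29907337 / 63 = 474719.63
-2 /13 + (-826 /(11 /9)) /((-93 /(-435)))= -14013772 /4433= -3161.24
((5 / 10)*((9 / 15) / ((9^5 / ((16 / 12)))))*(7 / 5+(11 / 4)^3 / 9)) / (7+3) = 10687 / 4251528000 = 0.00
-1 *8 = -8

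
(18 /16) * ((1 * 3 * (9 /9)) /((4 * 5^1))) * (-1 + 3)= 27 /80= 0.34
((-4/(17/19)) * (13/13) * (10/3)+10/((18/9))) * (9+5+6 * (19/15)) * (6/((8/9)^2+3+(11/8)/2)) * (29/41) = -202.72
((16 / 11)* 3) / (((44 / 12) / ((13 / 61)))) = 1872 / 7381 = 0.25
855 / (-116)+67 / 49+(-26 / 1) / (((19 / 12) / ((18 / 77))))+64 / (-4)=-30699195 / 1187956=-25.84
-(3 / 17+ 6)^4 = -121550625 / 83521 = -1455.33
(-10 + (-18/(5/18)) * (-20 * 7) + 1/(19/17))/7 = 172195/133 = 1294.70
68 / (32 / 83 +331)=5644 / 27505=0.21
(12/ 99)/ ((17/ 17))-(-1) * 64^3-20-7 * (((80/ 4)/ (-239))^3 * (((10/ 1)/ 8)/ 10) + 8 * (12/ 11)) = 262063.03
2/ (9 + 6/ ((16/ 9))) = 16/ 99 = 0.16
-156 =-156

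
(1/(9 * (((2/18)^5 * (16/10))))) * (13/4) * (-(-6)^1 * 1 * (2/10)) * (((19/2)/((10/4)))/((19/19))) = 4861701/80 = 60771.26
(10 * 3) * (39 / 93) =390 / 31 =12.58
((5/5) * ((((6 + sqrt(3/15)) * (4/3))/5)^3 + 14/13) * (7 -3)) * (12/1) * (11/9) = 6093824 * sqrt(5)/253125 + 22484704/73125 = 361.32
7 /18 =0.39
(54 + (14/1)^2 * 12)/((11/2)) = 437.45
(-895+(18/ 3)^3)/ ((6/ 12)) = -1358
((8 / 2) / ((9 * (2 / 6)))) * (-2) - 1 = -11 / 3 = -3.67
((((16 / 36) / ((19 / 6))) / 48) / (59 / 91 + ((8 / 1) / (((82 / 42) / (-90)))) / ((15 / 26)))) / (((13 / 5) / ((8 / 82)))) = -70 / 407409039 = -0.00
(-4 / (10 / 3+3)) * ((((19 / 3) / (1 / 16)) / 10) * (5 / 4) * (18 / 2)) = -72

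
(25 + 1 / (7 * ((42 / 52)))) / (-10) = -3701 / 1470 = -2.52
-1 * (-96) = 96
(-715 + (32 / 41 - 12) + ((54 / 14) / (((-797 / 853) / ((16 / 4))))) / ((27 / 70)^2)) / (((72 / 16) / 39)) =-19204968250 / 2646837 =-7255.82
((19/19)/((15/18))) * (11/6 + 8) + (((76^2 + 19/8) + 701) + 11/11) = 259687/40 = 6492.18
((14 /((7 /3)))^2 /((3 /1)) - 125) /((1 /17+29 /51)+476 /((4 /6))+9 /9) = -5763 /36497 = -0.16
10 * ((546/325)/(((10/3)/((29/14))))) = 261/25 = 10.44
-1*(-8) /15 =8 /15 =0.53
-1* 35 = -35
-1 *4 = -4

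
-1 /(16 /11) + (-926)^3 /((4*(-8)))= 397011377 /16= 24813211.06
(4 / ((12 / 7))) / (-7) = -1 / 3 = -0.33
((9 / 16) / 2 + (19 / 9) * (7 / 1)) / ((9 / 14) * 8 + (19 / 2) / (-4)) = 30359 / 5580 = 5.44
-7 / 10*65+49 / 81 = -7273 / 162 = -44.90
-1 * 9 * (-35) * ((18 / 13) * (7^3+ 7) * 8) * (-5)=-79380000 / 13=-6106153.85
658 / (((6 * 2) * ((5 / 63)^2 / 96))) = 20892816 / 25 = 835712.64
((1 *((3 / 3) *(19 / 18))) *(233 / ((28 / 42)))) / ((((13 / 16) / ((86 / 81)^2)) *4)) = 32742092 / 255879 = 127.96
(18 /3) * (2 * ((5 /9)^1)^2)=3.70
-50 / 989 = -0.05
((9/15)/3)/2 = 1/10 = 0.10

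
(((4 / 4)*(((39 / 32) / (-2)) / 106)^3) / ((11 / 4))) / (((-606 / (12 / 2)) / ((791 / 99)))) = 5213481 / 953903122743296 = 0.00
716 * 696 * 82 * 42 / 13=1716269184 / 13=132020706.46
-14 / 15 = -0.93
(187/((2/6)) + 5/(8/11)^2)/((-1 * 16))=-36509/1024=-35.65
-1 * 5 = -5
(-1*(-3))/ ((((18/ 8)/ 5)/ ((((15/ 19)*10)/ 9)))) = 1000/ 171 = 5.85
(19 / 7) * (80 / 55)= 304 / 77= 3.95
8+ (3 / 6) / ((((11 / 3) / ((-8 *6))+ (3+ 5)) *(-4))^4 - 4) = 13559100197384 / 1694887419697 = 8.00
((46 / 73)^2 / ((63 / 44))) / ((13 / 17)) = 1582768 / 4364451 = 0.36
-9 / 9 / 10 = -1 / 10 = -0.10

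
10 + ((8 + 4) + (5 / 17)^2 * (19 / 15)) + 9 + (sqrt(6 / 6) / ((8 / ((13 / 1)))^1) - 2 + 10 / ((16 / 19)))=73885 / 1734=42.61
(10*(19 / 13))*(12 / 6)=380 / 13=29.23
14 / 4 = 7 / 2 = 3.50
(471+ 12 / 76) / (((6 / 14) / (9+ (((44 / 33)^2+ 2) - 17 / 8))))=2002637 / 171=11711.33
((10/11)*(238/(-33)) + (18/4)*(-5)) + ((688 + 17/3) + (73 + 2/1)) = 536957/726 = 739.61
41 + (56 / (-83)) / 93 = 316423 / 7719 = 40.99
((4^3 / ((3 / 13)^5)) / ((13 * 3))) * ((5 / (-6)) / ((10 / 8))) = -3655808 / 2187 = -1671.61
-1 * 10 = -10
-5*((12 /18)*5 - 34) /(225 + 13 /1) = 230 /357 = 0.64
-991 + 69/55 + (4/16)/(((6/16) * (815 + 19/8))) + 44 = -1020396992/1078935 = -945.74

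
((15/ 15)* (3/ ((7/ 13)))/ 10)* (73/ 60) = 949/ 1400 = 0.68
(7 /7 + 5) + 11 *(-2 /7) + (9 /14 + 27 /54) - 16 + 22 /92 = -541 /46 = -11.76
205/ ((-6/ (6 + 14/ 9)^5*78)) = -74514095360/ 6908733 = -10785.49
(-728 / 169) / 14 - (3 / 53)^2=-11353 / 36517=-0.31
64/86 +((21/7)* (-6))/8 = -259/172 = -1.51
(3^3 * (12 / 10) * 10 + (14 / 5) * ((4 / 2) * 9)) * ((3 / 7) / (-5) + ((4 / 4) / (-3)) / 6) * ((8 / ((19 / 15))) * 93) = -20659392 / 665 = -31066.75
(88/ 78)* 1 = 44/ 39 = 1.13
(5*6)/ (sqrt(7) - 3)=-45 - 15*sqrt(7)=-84.69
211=211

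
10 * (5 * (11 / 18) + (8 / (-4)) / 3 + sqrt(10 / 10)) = 305 / 9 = 33.89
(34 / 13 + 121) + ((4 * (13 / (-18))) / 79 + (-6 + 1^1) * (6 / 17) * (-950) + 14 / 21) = 282948317 / 157131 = 1800.72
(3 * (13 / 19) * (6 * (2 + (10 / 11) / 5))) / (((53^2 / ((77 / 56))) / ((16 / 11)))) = 11232 / 587081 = 0.02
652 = 652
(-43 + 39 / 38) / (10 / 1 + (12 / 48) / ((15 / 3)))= -15950 / 3819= -4.18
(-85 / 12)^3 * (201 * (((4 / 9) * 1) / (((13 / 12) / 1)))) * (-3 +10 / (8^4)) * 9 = 252597596125 / 319488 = 790632.50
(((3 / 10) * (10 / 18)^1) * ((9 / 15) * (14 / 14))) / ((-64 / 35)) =-7 / 128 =-0.05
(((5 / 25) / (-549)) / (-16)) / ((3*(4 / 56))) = 7 / 65880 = 0.00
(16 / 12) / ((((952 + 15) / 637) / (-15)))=-12740 / 967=-13.17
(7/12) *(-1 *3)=-7/4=-1.75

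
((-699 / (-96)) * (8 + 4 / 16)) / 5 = 7689 / 640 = 12.01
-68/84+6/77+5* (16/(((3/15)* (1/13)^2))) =67599.27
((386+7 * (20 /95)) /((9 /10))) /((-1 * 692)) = -0.62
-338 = -338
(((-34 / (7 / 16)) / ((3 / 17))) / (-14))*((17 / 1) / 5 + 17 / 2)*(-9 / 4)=-29478 / 35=-842.23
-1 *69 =-69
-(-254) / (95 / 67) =17018 / 95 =179.14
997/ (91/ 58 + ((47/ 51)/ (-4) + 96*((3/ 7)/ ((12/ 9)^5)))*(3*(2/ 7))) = 385352464/ 3764669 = 102.36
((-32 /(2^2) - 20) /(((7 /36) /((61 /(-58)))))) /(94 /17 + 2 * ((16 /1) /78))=1455948 /57101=25.50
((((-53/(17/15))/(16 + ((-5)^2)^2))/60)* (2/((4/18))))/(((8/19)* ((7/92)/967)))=-201570183/610232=-330.32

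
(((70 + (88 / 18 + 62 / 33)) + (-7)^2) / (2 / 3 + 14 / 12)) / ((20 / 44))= 24902 / 165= 150.92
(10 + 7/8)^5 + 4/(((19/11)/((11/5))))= 473515734377/3112960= 152111.09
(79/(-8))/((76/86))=-3397/304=-11.17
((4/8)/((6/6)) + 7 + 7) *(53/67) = 1537/134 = 11.47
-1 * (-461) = 461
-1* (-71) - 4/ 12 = 212/ 3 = 70.67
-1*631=-631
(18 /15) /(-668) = -3 /1670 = -0.00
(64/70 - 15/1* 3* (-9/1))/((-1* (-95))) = 14207/3325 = 4.27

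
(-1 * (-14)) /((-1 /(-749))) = 10486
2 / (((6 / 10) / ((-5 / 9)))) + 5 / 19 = -815 / 513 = -1.59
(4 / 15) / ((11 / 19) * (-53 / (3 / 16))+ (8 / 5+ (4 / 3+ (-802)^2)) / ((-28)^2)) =0.00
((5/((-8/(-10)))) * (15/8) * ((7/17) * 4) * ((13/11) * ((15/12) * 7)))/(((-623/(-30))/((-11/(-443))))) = 2559375/10724144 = 0.24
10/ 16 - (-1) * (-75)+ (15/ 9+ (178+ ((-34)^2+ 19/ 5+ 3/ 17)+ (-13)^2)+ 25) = 2976907/ 2040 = 1459.27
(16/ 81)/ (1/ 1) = 16/ 81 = 0.20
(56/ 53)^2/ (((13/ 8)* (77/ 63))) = 225792/ 401687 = 0.56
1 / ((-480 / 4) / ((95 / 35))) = -19 / 840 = -0.02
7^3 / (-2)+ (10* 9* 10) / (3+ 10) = -2659 / 26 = -102.27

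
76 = 76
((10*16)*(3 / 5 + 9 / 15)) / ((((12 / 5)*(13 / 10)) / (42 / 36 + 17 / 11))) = 71600 / 429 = 166.90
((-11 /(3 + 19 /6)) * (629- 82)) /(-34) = 18051 /629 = 28.70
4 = 4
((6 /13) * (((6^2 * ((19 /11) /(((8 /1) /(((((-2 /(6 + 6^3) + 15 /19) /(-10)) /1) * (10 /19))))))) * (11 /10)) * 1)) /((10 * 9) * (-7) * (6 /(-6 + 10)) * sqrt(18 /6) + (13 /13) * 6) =4938 /13602076345 + 155547 * sqrt(3) /2720415269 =0.00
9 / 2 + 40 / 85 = 169 / 34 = 4.97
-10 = -10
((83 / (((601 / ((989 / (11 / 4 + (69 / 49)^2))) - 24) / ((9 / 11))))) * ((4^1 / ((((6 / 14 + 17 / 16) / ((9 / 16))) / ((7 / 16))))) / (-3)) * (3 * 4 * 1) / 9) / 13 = 347668324668 / 4791533727409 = 0.07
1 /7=0.14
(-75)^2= 5625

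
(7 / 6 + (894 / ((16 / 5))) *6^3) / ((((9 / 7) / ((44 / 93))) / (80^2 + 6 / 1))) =357197650348 / 2511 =142253146.30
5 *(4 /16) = 5 /4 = 1.25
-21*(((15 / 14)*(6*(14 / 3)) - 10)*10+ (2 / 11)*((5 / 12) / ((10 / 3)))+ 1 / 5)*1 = -925029 / 220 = -4204.68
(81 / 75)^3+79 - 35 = 707183 / 15625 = 45.26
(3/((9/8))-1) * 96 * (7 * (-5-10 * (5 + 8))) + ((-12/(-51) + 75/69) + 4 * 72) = -59006075/391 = -150910.68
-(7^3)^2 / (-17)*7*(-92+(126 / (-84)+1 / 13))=-2000385947 / 442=-4525760.06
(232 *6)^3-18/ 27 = 8091684862/ 3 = 2697228287.33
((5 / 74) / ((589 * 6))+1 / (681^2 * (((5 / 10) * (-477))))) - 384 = -7404927585334205 / 19283666546484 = -384.00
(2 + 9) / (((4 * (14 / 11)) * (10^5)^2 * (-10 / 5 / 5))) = -121 / 224000000000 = -0.00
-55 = -55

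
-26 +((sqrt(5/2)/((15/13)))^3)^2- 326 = -251781191/729000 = -345.38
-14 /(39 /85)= -1190 /39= -30.51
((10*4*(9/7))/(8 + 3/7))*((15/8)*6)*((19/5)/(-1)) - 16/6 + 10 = -44872/177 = -253.51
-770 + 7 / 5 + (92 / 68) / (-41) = -768.63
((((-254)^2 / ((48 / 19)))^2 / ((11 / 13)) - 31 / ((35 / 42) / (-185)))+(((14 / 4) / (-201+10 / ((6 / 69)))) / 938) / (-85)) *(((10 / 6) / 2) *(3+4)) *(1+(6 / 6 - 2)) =0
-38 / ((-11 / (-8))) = -304 / 11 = -27.64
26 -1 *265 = -239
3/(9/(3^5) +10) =81/271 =0.30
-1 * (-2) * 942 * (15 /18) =1570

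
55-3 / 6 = 109 / 2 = 54.50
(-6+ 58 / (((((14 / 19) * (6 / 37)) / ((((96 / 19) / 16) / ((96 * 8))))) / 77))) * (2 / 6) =7195 / 2304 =3.12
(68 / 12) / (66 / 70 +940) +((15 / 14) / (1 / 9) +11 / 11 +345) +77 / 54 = 2222553923 / 6224337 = 357.07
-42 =-42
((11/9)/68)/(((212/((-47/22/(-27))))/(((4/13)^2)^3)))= 6016/1056796042887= 0.00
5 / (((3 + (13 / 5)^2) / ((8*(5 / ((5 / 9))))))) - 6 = 1884 / 61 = 30.89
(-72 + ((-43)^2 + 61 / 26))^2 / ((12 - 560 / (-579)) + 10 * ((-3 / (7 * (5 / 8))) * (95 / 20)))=-8674494729957 / 53712256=-161499.36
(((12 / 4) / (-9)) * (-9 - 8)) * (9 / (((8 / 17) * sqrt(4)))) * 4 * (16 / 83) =3468 / 83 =41.78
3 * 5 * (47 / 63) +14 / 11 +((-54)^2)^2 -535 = 1964085230 / 231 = 8502533.46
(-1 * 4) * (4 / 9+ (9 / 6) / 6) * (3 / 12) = -25 / 36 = -0.69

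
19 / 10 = 1.90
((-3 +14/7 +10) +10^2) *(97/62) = 170.53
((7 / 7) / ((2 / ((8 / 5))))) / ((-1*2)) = -2 / 5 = -0.40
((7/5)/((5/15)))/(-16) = -21/80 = -0.26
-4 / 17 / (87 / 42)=-56 / 493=-0.11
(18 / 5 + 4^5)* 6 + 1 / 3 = 92489 / 15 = 6165.93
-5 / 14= -0.36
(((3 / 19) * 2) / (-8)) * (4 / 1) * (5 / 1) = -15 / 19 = -0.79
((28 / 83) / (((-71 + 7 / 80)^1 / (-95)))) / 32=6650 / 470859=0.01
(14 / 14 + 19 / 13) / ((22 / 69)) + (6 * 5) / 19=9.30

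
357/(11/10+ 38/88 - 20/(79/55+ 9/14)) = -125742540/2848463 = -44.14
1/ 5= 0.20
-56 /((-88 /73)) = 46.45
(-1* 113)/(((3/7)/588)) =-155036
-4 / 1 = -4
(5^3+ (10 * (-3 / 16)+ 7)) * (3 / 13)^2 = 9369 / 1352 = 6.93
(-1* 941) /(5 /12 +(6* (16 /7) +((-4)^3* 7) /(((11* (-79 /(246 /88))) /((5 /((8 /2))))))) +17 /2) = -755581596 /19618139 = -38.51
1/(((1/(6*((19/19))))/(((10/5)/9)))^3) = 64/27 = 2.37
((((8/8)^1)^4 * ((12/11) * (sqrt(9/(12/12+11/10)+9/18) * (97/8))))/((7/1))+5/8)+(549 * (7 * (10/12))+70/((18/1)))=291 * sqrt(938)/2156+230905/72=3211.15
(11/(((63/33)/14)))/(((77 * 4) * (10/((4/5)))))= 11/525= 0.02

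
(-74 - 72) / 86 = -73 / 43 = -1.70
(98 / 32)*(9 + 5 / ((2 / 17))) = 5047 / 32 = 157.72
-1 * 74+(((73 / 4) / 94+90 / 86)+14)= -58.76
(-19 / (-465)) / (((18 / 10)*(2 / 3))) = 19 / 558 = 0.03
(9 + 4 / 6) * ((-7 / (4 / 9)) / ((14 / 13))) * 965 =-1091415 / 8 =-136426.88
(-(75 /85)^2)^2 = 50625 /83521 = 0.61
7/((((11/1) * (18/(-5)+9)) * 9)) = 35/2673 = 0.01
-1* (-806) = 806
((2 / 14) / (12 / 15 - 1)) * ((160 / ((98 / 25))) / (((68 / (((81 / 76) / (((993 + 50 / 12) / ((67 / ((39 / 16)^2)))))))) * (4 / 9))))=-1302480000 / 112021749203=-0.01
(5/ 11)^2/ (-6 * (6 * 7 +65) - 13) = -5/ 15851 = -0.00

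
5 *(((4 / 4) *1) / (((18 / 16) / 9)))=40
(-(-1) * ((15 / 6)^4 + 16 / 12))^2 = 3759721 / 2304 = 1631.82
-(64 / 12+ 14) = -58 / 3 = -19.33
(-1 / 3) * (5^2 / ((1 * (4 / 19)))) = -475 / 12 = -39.58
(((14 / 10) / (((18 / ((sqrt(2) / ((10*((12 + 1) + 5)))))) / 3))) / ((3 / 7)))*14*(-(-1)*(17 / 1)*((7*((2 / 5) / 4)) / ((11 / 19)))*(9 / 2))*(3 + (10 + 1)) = 77.55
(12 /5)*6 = 72 /5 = 14.40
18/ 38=9/ 19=0.47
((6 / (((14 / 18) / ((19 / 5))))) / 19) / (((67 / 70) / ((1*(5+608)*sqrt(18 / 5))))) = 198612*sqrt(10) / 335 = 1874.82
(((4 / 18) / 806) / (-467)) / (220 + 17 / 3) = -0.00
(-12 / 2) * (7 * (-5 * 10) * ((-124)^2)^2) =496484889600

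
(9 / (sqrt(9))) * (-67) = -201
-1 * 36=-36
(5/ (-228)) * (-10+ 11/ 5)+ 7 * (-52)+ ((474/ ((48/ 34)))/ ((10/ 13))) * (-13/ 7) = -6247943/ 5320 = -1174.43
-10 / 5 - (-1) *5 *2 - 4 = 4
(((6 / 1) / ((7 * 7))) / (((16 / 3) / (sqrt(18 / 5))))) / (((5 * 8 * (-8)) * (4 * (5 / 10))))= -0.00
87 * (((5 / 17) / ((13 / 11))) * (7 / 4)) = 33495 / 884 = 37.89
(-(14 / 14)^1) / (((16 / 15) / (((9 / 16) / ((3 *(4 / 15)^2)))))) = -10125 / 4096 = -2.47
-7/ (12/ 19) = -11.08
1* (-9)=-9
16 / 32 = 1 / 2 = 0.50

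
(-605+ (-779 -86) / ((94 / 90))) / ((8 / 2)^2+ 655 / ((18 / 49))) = -1212480 / 1522001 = -0.80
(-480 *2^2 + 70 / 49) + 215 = -11925 / 7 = -1703.57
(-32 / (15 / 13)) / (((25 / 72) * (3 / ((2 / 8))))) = -832 / 125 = -6.66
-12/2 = -6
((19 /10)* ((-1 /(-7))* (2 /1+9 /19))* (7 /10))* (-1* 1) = -47 /100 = -0.47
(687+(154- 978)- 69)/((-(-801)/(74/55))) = -0.35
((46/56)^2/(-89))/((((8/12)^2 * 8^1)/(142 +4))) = -347553/1116416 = -0.31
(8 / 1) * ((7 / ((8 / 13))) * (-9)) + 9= -810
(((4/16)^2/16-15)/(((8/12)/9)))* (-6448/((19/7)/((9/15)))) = 877215339/3040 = 288557.68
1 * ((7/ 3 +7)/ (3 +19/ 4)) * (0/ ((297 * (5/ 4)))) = 0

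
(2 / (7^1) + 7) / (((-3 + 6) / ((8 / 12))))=34 / 21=1.62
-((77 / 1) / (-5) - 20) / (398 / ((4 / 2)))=177 / 995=0.18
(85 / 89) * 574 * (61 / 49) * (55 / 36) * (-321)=-1251062725 / 3738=-334687.73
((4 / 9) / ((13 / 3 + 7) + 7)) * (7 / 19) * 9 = 84 / 1045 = 0.08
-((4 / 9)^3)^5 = -1073741824 / 205891132094649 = -0.00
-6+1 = -5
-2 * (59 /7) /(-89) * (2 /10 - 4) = -2242 /3115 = -0.72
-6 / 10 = -3 / 5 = -0.60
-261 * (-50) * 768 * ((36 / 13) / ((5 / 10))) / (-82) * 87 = -31390156800 / 533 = -58893352.35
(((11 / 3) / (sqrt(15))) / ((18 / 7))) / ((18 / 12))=77*sqrt(15) / 1215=0.25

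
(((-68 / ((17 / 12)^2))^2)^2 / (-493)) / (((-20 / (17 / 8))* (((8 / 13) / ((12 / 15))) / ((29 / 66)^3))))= 87055368192 / 2779161275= 31.32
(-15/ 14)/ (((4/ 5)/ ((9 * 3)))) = -2025/ 56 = -36.16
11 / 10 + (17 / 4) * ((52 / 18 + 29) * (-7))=-170567 / 180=-947.59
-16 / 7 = -2.29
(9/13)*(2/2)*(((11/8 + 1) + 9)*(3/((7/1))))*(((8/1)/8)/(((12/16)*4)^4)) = 1/24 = 0.04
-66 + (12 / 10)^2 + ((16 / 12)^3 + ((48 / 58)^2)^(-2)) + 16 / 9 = -58.28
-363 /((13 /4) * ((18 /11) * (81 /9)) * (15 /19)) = -50578 /5265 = -9.61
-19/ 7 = -2.71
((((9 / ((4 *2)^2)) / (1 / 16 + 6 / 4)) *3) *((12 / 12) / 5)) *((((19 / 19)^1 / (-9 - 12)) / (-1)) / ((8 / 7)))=9 / 4000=0.00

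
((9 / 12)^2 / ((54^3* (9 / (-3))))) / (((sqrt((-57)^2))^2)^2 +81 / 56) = -0.00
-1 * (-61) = 61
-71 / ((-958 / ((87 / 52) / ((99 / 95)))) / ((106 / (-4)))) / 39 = -0.08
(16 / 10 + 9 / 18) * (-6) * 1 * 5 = -63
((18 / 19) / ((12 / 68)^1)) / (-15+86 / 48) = -2448 / 6023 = -0.41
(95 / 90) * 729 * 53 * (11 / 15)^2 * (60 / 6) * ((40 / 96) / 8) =365541 / 32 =11423.16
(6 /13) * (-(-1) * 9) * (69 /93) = 1242 /403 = 3.08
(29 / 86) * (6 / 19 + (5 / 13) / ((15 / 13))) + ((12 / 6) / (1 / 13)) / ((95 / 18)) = 126109 / 24510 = 5.15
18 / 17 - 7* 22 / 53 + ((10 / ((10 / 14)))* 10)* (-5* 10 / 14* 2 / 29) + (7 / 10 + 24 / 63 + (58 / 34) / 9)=-577117321 / 16461270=-35.06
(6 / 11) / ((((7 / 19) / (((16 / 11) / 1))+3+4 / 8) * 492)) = 152 / 514591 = 0.00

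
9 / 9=1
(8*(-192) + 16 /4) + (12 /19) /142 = -1532.00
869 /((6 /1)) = 869 /6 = 144.83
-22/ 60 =-11/ 30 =-0.37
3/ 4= 0.75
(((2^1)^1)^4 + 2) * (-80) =-1440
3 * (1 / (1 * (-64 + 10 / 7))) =-7 / 146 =-0.05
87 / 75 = 29 / 25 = 1.16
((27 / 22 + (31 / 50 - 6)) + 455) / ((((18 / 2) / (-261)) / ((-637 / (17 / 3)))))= 6871013877 / 4675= 1469735.59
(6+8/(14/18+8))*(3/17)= 1638/1343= 1.22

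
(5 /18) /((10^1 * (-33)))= -1 /1188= -0.00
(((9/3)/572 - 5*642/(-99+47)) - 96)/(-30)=6533/5720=1.14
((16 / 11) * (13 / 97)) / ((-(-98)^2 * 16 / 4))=-13 / 2561867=-0.00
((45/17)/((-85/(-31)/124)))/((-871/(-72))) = 2490912/251719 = 9.90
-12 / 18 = -2 / 3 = -0.67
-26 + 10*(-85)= -876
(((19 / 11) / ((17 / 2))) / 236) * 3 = 57 / 22066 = 0.00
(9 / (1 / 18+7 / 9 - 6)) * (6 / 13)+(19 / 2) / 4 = 5065 / 3224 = 1.57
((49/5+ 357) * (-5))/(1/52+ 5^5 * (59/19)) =-1811992/9587519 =-0.19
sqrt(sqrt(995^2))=sqrt(995)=31.54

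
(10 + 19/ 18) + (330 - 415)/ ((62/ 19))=-4183/ 279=-14.99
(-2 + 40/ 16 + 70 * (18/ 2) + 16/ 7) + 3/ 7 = 8865/ 14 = 633.21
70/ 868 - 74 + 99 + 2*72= 10483/ 62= 169.08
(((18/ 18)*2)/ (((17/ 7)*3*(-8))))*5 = -0.17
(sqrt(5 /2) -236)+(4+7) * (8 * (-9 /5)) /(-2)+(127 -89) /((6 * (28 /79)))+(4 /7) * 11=-131.06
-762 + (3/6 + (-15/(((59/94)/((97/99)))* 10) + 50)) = -2779699/3894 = -713.84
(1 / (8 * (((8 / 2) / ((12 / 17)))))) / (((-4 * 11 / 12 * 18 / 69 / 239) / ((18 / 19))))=-5.22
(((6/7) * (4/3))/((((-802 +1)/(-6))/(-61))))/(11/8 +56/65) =-507520/2173647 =-0.23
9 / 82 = 0.11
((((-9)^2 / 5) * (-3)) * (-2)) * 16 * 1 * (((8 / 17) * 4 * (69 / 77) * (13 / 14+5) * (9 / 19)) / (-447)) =-2137591296 / 129702265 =-16.48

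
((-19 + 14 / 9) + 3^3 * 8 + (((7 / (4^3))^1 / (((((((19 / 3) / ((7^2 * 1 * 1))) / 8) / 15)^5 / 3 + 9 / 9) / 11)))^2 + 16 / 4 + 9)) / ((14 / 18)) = 7190492542978786444356043418915417273625321872 / 26255985108819025411098610136756968211857801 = 273.86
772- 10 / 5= 770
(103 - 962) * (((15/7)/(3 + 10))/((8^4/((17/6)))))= -73015/745472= -0.10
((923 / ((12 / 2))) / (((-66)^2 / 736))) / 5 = 84916 / 16335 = 5.20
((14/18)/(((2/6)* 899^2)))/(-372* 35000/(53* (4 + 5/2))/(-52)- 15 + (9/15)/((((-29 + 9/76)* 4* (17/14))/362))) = 11698065925/2877878902535868429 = 0.00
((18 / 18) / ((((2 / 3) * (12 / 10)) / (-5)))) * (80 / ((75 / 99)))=-660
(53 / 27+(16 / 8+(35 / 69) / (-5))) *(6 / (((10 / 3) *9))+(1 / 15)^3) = 1621048 / 2095875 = 0.77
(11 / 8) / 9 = 11 / 72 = 0.15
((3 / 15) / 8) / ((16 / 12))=3 / 160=0.02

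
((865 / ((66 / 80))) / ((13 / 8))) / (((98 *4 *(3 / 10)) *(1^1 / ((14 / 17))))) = 692000 / 153153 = 4.52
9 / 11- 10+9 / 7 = -608 / 77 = -7.90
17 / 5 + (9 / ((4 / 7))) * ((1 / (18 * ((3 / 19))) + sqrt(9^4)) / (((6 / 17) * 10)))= 527663 / 1440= 366.43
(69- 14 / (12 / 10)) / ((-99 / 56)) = -9632 / 297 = -32.43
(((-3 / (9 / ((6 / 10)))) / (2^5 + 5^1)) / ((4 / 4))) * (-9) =9 / 185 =0.05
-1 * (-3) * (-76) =-228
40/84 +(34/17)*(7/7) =52/21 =2.48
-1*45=-45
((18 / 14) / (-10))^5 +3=5042040951 / 1680700000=3.00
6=6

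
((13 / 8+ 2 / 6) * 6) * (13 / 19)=611 / 76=8.04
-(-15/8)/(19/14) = 105/76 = 1.38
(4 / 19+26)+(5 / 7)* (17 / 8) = 29503 / 1064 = 27.73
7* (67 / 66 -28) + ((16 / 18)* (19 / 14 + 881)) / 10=-110.46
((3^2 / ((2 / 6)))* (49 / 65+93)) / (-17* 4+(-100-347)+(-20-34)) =-164538 / 36985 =-4.45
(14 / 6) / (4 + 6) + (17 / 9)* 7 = 1211 / 90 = 13.46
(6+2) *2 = 16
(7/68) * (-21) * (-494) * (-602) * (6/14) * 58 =-271663938/17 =-15980231.65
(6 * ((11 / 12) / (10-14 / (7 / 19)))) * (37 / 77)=-37 / 392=-0.09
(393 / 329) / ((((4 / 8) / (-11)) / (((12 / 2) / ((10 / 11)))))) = -285318 / 1645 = -173.45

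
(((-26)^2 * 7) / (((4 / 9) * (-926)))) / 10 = -10647 / 9260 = -1.15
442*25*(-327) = -3613350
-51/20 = -2.55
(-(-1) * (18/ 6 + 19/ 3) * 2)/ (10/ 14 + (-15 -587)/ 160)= -31360/ 5121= -6.12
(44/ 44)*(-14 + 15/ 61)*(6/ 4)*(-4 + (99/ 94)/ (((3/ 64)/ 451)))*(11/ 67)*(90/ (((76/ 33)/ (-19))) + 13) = 25028665.61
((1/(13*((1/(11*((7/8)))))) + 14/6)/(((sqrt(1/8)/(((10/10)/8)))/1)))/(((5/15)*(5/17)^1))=16303*sqrt(2)/2080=11.08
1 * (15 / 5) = 3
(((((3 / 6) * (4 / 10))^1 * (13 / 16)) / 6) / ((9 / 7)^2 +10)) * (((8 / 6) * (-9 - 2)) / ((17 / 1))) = -7007 / 3494520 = -0.00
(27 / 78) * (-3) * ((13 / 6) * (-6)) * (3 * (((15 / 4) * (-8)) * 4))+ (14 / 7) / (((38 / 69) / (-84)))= -98136 / 19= -5165.05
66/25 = 2.64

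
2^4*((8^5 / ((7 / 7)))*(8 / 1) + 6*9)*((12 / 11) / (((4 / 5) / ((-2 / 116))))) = -31463760 / 319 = -98632.48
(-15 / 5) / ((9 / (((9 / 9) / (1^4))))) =-1 / 3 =-0.33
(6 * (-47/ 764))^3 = -0.05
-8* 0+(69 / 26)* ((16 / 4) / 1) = 10.62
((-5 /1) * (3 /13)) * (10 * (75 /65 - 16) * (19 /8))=275025 /676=406.84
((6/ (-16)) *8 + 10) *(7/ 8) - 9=-23/ 8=-2.88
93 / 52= 1.79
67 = 67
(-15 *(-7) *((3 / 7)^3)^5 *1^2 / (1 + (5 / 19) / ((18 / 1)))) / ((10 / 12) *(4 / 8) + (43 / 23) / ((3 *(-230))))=2336378000963400 / 3092177015094564817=0.00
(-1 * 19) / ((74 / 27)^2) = -2.53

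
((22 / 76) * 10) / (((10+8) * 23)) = 55 / 7866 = 0.01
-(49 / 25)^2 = -2401 / 625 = -3.84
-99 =-99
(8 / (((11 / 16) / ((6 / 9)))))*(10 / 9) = 2560 / 297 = 8.62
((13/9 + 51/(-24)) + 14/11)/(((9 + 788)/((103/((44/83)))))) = 0.14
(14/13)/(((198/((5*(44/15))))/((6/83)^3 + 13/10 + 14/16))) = 116092921/668990790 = 0.17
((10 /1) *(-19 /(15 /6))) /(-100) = 19 /25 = 0.76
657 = 657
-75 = -75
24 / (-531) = -8 / 177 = -0.05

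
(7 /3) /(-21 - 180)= -7 /603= -0.01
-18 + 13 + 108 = 103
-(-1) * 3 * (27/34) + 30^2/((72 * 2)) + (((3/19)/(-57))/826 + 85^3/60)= 77893115999/7603743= 10244.05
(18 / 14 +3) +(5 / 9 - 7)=-136 / 63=-2.16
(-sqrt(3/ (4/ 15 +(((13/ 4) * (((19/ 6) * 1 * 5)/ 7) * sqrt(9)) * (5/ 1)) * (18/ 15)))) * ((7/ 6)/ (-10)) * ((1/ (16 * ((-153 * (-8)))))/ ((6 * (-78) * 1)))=-7 * sqrt(1949045)/ 5103887293440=-0.00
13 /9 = 1.44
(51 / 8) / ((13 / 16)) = 102 / 13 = 7.85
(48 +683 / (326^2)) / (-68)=-5101931 / 7226768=-0.71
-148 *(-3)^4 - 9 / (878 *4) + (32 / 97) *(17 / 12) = -12251165083 / 1021992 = -11987.54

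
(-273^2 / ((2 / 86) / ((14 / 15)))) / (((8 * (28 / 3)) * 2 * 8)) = -3204747 / 1280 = -2503.71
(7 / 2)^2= 49 / 4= 12.25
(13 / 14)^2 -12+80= 13497 / 196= 68.86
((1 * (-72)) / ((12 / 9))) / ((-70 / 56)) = 216 / 5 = 43.20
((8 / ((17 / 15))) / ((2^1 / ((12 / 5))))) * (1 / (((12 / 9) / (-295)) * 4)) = -7965 / 17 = -468.53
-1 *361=-361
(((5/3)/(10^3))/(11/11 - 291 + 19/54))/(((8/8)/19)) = -171/1564100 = -0.00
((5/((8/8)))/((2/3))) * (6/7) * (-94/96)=-705/112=-6.29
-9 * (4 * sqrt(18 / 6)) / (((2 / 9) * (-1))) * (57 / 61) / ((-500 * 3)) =-1539 * sqrt(3) / 15250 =-0.17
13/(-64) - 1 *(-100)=6387/64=99.80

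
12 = 12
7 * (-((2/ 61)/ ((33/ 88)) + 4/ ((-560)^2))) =-1254583/ 2049600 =-0.61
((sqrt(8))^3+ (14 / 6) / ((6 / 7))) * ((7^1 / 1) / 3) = 343 / 54+ 112 * sqrt(2) / 3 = 59.15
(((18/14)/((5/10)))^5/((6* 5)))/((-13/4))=-1259712/1092455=-1.15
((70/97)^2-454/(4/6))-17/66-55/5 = -429564401/620994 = -691.74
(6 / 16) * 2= 3 / 4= 0.75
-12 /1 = -12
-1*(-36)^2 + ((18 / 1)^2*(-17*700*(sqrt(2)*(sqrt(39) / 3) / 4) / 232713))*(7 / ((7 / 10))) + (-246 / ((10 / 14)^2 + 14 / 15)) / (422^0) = -1555866 / 1061 - 7000*sqrt(78) / 507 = -1588.35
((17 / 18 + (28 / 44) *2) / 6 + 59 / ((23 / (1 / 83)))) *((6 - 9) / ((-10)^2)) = -0.01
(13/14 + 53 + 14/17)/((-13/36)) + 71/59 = -13729085/91273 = -150.42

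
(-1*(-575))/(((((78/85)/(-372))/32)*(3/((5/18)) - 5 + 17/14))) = -6787760000/6383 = -1063412.19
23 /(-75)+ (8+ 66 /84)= 8903 /1050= 8.48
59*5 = 295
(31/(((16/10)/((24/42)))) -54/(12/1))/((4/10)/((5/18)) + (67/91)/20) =59800/13439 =4.45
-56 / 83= -0.67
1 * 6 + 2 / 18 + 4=91 / 9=10.11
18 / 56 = 0.32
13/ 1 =13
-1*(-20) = 20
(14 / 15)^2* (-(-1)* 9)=196 / 25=7.84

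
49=49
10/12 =5/6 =0.83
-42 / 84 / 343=-1 / 686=-0.00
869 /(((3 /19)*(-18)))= -305.76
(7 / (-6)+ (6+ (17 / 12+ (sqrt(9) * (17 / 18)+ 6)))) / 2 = 181 / 24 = 7.54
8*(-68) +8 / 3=-1624 / 3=-541.33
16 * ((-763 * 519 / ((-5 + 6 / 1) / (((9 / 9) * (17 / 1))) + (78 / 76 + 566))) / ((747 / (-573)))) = 260589257824 / 30405971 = 8570.33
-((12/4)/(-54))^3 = 1/5832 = 0.00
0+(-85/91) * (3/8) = -255/728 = -0.35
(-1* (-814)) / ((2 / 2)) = 814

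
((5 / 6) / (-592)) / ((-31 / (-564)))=-235 / 9176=-0.03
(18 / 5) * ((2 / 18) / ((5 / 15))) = 6 / 5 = 1.20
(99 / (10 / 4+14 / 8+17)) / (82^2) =0.00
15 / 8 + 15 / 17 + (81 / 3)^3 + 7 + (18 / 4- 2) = 2678555 / 136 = 19695.26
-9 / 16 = -0.56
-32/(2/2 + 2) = -32/3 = -10.67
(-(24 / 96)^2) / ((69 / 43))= -43 / 1104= -0.04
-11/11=-1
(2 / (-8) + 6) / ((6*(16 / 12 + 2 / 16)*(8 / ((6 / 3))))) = 23 / 140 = 0.16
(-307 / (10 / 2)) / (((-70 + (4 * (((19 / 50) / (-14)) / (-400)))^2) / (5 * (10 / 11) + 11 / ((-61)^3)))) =3.99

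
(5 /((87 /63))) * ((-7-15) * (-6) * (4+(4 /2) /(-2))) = 41580 /29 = 1433.79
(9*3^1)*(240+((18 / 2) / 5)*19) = 37017 / 5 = 7403.40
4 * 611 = 2444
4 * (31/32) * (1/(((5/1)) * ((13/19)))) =589/520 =1.13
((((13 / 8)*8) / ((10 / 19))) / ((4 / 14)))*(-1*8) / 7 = -98.80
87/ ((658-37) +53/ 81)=7047/ 50354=0.14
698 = 698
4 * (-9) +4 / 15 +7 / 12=-703 / 20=-35.15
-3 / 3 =-1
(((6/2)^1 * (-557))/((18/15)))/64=-2785/128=-21.76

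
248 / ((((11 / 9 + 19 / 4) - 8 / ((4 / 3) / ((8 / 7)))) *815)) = -62496 / 181745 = -0.34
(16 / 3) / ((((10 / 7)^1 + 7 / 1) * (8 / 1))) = 14 / 177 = 0.08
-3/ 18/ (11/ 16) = -8/ 33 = -0.24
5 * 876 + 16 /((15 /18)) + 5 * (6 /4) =4406.70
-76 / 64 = -19 / 16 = -1.19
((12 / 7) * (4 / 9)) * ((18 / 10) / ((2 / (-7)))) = -24 / 5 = -4.80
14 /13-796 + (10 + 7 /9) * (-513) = -82211 /13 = -6323.92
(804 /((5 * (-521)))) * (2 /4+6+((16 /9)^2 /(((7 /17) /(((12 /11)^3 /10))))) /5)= -1254588802 /606769625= -2.07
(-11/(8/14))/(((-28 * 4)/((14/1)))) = 77/32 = 2.41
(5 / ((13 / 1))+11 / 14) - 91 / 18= -3182 / 819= -3.89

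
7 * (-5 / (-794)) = 35 / 794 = 0.04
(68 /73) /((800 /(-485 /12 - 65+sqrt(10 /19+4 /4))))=-4301 /35040+17 * sqrt(551) /277400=-0.12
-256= -256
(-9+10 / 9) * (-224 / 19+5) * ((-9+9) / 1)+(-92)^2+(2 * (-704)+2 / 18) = 63505 / 9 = 7056.11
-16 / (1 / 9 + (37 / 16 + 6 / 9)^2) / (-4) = 0.45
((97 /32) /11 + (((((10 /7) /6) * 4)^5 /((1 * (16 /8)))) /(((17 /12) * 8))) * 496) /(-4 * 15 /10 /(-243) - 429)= -141918494183 /3494613088736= -0.04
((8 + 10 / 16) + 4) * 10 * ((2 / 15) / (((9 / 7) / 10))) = 3535 / 27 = 130.93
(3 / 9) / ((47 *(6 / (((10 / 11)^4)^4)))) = 5000000000000000 / 19436735732291024103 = 0.00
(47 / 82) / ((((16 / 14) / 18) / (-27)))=-79947 / 328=-243.74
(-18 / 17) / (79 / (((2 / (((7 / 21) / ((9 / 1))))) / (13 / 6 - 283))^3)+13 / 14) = 4285540224 / 44971510518373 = 0.00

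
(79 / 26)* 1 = 79 / 26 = 3.04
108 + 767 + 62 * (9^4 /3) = 136469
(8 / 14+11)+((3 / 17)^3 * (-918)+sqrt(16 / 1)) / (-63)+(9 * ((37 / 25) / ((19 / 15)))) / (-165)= 1096323244 / 95131575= 11.52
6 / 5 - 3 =-9 / 5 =-1.80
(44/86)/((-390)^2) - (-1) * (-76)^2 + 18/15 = 18892310591/3270150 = 5777.20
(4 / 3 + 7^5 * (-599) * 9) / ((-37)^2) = -66184.47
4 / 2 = 2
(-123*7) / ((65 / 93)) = -80073 / 65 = -1231.89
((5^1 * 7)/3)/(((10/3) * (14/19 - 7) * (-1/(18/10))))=171/170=1.01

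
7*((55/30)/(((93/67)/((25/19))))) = 128975/10602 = 12.17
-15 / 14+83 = 1147 / 14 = 81.93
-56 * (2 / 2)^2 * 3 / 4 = -42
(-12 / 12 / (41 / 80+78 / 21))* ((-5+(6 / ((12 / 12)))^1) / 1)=-0.24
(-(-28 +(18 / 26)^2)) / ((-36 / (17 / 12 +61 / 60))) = -339523 / 182520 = -1.86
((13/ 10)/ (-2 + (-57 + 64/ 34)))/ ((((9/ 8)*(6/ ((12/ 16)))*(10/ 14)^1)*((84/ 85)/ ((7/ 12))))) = -26299/ 12584160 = -0.00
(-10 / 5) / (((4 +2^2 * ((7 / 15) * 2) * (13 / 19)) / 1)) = -285 / 934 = -0.31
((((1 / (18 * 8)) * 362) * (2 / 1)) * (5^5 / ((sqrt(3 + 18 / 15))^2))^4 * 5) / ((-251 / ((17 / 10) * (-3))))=183403491973876953125 / 1171553544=156547255490.93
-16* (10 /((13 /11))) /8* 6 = -1320 /13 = -101.54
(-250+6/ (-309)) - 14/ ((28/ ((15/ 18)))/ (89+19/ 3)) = -537181/ 1854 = -289.74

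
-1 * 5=-5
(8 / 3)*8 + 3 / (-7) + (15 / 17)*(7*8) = 25103 / 357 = 70.32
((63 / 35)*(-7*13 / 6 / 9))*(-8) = 364 / 15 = 24.27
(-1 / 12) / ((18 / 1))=-1 / 216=-0.00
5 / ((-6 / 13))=-65 / 6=-10.83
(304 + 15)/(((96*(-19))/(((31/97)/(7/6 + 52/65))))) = -49445/1739792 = -0.03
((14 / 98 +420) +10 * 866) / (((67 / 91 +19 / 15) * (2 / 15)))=185915925 / 5468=34000.72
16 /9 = 1.78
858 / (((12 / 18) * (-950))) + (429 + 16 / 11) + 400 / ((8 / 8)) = 8664093 / 10450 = 829.10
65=65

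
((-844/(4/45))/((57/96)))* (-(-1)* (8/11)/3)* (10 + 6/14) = -59147520/1463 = -40428.93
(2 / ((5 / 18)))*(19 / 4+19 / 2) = 513 / 5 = 102.60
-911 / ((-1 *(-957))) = -911 / 957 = -0.95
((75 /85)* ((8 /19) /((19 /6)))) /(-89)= -720 /546193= -0.00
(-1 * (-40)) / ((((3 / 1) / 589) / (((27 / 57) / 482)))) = 1860 / 241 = 7.72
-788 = -788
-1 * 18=-18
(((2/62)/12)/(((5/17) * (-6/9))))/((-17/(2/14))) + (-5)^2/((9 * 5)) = 43409/78120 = 0.56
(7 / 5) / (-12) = -7 / 60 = -0.12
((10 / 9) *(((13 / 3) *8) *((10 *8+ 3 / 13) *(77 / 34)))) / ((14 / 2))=458920 / 459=999.83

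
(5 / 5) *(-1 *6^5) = -7776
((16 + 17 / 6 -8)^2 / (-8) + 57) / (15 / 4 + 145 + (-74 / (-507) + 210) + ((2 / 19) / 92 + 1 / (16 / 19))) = 900341923 / 7658878470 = 0.12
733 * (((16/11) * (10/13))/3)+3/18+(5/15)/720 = 84493223/308880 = 273.55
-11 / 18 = -0.61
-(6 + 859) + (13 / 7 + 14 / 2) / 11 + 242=-622.19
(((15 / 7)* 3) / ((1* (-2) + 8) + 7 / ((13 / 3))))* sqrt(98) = 65* sqrt(2) / 11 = 8.36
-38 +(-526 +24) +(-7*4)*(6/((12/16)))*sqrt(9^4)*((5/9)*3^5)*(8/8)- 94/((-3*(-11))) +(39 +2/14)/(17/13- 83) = -100172468317/40887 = -2449983.33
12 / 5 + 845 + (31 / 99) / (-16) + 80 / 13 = 87879889 / 102960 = 853.53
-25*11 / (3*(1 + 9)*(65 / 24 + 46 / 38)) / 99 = -380 / 16083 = -0.02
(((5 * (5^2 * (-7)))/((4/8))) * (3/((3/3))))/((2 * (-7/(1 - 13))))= -4500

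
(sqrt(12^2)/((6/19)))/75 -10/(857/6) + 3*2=413716/64275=6.44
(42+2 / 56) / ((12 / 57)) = 22363 / 112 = 199.67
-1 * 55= -55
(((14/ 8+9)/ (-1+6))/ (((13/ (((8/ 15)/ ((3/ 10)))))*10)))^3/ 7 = 636056/ 175176421875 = 0.00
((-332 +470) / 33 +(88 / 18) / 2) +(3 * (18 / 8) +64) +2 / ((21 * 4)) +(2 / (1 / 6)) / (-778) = 83444485 / 1078308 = 77.38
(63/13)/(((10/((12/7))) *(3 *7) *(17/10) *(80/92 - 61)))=-276/713167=-0.00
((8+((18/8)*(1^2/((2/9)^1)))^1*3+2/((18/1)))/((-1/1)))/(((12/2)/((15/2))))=-13855/288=-48.11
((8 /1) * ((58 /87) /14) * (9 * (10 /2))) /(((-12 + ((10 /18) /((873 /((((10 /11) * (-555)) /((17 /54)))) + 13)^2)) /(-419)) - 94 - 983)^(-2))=739361291716468235402684754859262520 /36367859247345705783969178207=20330074.60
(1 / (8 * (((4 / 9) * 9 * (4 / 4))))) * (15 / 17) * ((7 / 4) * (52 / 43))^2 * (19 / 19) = 124215 / 1005856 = 0.12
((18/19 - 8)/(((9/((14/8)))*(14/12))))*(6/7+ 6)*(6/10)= -3216/665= -4.84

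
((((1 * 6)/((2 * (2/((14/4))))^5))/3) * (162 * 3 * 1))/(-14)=-583443/16384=-35.61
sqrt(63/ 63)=1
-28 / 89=-0.31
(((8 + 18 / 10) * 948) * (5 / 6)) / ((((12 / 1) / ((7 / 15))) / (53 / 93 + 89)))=26967.50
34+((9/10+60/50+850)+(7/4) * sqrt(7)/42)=sqrt(7)/24+8861/10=886.21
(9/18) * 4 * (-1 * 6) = -12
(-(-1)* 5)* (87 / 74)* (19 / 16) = 6.98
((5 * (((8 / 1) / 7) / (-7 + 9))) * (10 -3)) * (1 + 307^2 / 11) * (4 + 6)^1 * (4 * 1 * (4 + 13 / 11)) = 4298256000 / 121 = 35522776.86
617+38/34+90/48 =84319/136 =619.99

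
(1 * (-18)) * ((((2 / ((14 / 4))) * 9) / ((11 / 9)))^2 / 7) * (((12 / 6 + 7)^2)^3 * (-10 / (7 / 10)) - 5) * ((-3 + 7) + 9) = 118677539953440 / 26411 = 4493489074.76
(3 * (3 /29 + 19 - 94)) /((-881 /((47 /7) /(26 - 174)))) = -76563 /6617191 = -0.01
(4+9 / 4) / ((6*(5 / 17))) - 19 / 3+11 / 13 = -607 / 312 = -1.95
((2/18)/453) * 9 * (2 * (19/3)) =38/1359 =0.03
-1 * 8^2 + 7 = -57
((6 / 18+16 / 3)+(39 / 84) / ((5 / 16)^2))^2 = 29931841 / 275625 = 108.60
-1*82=-82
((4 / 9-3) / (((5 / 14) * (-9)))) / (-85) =-0.01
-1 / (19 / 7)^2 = -49 / 361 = -0.14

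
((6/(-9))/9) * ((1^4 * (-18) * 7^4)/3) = 1067.11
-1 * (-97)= 97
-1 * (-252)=252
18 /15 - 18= -84 /5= -16.80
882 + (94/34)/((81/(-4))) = 1214326/1377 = 881.86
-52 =-52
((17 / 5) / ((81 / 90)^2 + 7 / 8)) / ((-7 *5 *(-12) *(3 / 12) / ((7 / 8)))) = 17 / 1011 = 0.02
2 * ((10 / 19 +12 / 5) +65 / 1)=12906 / 95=135.85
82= 82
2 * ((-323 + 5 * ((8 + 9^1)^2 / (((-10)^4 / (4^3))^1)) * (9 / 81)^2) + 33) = -5870188 / 10125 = -579.77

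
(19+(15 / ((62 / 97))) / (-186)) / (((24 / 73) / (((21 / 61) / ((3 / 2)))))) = 37073561 / 2813808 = 13.18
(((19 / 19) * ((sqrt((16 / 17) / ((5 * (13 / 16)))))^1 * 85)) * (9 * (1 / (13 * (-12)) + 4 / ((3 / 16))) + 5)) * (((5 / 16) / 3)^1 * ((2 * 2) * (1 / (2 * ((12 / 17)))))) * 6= 870485 * sqrt(1105) / 2028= 14268.37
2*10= 20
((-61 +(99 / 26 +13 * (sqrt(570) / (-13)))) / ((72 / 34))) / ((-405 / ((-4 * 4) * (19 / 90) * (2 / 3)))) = -960602 / 6396975 - 1292 * sqrt(570) / 492075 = -0.21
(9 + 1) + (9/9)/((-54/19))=521/54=9.65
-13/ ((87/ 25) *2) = -1.87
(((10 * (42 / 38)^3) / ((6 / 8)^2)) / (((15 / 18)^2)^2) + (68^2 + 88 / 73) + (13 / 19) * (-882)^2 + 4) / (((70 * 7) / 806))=1934767038307896 / 2190593125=883216.06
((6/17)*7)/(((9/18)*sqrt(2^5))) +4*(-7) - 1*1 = -28.13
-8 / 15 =-0.53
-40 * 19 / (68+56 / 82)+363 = 123881 / 352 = 351.93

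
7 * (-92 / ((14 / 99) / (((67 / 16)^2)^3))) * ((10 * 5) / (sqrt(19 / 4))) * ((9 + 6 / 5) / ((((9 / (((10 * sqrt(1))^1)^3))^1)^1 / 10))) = -6384145970486.86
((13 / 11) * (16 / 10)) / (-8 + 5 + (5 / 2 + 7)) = 16 / 55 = 0.29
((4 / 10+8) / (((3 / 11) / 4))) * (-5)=-616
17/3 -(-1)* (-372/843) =4405/843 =5.23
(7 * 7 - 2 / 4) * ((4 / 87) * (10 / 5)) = 388 / 87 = 4.46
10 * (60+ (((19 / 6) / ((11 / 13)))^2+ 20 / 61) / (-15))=235335731 / 398574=590.44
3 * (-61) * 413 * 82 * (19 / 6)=-19625347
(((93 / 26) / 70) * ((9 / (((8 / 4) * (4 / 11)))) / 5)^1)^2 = 84768849 / 5299840000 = 0.02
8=8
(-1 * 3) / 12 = -1 / 4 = -0.25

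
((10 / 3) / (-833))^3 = -1000 / 15606257499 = -0.00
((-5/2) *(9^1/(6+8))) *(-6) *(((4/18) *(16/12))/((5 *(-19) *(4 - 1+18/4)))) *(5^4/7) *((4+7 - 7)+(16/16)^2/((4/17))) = -2750/931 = -2.95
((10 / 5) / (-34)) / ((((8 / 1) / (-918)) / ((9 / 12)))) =81 / 16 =5.06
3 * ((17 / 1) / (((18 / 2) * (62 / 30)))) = 85 / 31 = 2.74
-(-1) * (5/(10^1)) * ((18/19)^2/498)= 27/29963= 0.00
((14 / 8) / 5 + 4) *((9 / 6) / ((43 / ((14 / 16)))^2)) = 12789 / 4733440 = 0.00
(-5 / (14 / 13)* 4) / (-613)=130 / 4291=0.03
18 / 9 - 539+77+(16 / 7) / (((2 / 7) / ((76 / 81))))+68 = -31144 / 81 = -384.49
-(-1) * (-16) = -16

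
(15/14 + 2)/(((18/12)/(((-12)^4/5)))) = 297216/35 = 8491.89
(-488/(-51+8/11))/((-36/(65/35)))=-17446/34839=-0.50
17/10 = 1.70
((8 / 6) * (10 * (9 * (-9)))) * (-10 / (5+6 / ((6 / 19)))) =450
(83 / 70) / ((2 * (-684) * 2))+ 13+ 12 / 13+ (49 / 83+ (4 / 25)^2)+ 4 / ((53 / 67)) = 19.60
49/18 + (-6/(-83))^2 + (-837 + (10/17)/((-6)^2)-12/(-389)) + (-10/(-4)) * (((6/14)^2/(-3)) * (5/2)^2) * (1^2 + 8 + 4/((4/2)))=-135772127164897/160724944296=-844.75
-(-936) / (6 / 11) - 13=1703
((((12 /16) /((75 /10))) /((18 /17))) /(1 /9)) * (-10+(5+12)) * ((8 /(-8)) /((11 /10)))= -119 /22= -5.41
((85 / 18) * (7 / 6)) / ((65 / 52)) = 119 / 27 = 4.41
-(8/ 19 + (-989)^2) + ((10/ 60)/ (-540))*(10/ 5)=-30106577359/ 30780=-978121.42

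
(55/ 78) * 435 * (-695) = -5542625/ 26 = -213177.88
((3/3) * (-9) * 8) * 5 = -360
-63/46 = -1.37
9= 9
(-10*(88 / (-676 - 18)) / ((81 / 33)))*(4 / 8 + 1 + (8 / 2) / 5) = 11132 / 9369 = 1.19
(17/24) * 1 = 17/24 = 0.71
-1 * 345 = -345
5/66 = 0.08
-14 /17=-0.82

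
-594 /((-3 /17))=3366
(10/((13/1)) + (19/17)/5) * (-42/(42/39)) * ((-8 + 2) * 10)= 39492/17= 2323.06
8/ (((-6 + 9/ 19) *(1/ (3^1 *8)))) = -34.74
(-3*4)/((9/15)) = -20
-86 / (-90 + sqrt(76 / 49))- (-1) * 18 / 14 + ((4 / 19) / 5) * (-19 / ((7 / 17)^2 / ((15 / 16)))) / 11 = 301 * sqrt(19) / 99206 + 196704285 / 106944068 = 1.85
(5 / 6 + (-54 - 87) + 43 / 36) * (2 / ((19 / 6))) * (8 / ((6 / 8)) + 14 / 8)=-745447 / 684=-1089.83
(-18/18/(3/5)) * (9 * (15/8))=-225/8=-28.12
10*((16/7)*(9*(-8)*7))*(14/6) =-26880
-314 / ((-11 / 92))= 28888 / 11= 2626.18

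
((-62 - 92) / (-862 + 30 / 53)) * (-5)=-20405 / 22828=-0.89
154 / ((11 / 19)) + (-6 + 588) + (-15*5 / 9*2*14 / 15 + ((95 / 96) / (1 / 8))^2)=128897 / 144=895.12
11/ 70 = 0.16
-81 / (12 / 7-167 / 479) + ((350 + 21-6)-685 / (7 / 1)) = 6661579 / 32053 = 207.83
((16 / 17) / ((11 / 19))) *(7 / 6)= 1064 / 561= 1.90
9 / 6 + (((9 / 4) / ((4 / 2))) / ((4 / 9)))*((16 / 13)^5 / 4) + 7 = 7639085 / 742586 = 10.29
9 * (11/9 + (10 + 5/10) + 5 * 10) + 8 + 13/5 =5661/10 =566.10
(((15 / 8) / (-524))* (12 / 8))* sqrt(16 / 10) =-0.01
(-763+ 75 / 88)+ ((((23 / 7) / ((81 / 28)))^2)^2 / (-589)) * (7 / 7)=-1700508516869209 / 2231197642872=-762.15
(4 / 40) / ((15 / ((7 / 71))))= 7 / 10650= 0.00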